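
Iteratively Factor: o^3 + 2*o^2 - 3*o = (o - 1)*(o^2 + 3*o) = o*(o - 1)*(o + 3)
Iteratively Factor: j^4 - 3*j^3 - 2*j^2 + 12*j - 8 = (j - 1)*(j^3 - 2*j^2 - 4*j + 8) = (j - 2)*(j - 1)*(j^2 - 4) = (j - 2)^2*(j - 1)*(j + 2)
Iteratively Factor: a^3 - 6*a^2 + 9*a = (a)*(a^2 - 6*a + 9) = a*(a - 3)*(a - 3)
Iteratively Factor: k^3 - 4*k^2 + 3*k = (k - 1)*(k^2 - 3*k) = k*(k - 1)*(k - 3)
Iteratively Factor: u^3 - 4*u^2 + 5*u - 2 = (u - 2)*(u^2 - 2*u + 1) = (u - 2)*(u - 1)*(u - 1)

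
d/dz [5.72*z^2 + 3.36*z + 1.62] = 11.44*z + 3.36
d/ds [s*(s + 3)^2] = 3*(s + 1)*(s + 3)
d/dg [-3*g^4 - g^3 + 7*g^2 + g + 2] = -12*g^3 - 3*g^2 + 14*g + 1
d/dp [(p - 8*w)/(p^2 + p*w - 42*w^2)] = (p^2 + p*w - 42*w^2 - (p - 8*w)*(2*p + w))/(p^2 + p*w - 42*w^2)^2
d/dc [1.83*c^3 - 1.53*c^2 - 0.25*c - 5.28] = 5.49*c^2 - 3.06*c - 0.25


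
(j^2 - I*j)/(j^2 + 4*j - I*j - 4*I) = j/(j + 4)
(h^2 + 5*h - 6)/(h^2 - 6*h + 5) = (h + 6)/(h - 5)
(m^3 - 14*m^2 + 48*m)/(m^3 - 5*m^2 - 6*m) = (m - 8)/(m + 1)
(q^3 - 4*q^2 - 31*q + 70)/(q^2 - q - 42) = (q^2 + 3*q - 10)/(q + 6)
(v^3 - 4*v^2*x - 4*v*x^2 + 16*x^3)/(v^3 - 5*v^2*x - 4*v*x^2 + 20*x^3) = (-v + 4*x)/(-v + 5*x)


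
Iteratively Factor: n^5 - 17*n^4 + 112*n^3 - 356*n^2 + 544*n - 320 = (n - 2)*(n^4 - 15*n^3 + 82*n^2 - 192*n + 160) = (n - 5)*(n - 2)*(n^3 - 10*n^2 + 32*n - 32) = (n - 5)*(n - 4)*(n - 2)*(n^2 - 6*n + 8) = (n - 5)*(n - 4)*(n - 2)^2*(n - 4)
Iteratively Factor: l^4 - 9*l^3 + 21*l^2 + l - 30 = (l - 5)*(l^3 - 4*l^2 + l + 6) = (l - 5)*(l - 3)*(l^2 - l - 2) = (l - 5)*(l - 3)*(l - 2)*(l + 1)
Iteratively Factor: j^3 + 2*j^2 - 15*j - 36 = (j + 3)*(j^2 - j - 12) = (j + 3)^2*(j - 4)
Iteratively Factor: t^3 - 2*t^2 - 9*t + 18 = (t - 3)*(t^2 + t - 6) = (t - 3)*(t + 3)*(t - 2)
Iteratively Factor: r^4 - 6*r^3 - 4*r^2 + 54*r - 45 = (r - 1)*(r^3 - 5*r^2 - 9*r + 45) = (r - 5)*(r - 1)*(r^2 - 9) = (r - 5)*(r - 3)*(r - 1)*(r + 3)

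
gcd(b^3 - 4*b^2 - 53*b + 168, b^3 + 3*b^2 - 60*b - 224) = b^2 - b - 56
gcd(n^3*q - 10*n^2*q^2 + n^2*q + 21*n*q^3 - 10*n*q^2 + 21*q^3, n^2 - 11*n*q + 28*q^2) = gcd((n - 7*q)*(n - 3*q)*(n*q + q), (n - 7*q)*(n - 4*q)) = -n + 7*q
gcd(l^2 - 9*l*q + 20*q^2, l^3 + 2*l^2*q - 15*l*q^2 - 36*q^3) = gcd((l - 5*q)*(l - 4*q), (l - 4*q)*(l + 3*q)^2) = -l + 4*q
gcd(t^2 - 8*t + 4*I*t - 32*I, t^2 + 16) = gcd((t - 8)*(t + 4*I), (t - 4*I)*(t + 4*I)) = t + 4*I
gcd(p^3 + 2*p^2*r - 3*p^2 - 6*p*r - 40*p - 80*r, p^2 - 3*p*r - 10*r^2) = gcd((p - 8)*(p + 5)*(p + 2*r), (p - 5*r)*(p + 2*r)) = p + 2*r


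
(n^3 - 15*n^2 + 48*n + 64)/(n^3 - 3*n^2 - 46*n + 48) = (n^2 - 7*n - 8)/(n^2 + 5*n - 6)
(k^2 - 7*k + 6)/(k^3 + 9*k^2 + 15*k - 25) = (k - 6)/(k^2 + 10*k + 25)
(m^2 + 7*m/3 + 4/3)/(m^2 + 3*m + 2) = (m + 4/3)/(m + 2)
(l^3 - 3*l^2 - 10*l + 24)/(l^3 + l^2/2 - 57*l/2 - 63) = 2*(l^2 - 6*l + 8)/(2*l^2 - 5*l - 42)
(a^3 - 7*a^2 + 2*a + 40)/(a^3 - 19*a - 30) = (a - 4)/(a + 3)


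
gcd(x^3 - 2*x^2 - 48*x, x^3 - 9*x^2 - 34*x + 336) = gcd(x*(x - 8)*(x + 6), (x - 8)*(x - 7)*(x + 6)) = x^2 - 2*x - 48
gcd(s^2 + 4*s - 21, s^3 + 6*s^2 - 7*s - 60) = s - 3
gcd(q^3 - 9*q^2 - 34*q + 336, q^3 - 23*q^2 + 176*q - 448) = q^2 - 15*q + 56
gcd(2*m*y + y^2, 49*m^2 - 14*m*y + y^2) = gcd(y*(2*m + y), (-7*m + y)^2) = 1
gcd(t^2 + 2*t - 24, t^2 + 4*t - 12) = t + 6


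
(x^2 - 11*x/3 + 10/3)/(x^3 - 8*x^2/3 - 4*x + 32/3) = (3*x - 5)/(3*x^2 - 2*x - 16)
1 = 1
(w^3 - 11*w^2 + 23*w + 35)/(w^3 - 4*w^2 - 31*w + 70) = (w^2 - 4*w - 5)/(w^2 + 3*w - 10)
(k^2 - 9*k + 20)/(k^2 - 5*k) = (k - 4)/k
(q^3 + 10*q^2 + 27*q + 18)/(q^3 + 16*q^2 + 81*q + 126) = (q + 1)/(q + 7)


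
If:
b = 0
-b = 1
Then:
No Solution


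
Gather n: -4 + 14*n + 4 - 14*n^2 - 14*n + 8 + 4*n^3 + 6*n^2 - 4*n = 4*n^3 - 8*n^2 - 4*n + 8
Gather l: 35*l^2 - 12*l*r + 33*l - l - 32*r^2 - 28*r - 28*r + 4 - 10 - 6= 35*l^2 + l*(32 - 12*r) - 32*r^2 - 56*r - 12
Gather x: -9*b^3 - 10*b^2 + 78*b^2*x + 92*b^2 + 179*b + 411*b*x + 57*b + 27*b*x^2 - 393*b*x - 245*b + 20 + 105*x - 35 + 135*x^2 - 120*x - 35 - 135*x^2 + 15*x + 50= -9*b^3 + 82*b^2 + 27*b*x^2 - 9*b + x*(78*b^2 + 18*b)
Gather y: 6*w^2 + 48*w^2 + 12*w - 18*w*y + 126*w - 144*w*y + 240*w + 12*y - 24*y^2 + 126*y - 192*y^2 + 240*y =54*w^2 + 378*w - 216*y^2 + y*(378 - 162*w)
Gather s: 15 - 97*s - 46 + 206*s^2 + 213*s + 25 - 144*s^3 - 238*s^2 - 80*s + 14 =-144*s^3 - 32*s^2 + 36*s + 8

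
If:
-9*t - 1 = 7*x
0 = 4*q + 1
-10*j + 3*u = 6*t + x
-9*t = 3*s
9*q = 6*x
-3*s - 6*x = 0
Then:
No Solution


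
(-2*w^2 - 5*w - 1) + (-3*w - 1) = -2*w^2 - 8*w - 2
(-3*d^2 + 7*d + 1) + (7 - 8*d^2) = -11*d^2 + 7*d + 8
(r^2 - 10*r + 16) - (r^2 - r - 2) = 18 - 9*r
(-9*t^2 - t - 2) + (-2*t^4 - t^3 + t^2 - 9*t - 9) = -2*t^4 - t^3 - 8*t^2 - 10*t - 11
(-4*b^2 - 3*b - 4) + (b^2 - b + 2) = -3*b^2 - 4*b - 2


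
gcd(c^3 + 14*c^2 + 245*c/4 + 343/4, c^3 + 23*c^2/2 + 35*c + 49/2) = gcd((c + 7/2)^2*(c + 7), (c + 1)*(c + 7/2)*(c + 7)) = c^2 + 21*c/2 + 49/2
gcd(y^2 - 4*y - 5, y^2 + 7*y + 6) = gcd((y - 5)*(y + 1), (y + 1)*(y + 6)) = y + 1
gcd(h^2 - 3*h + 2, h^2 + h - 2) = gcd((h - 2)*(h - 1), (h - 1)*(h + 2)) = h - 1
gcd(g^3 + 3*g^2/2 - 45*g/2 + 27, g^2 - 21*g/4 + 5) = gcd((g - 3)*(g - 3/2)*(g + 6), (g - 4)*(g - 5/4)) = 1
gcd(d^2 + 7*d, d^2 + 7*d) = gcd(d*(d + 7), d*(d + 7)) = d^2 + 7*d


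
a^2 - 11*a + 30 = (a - 6)*(a - 5)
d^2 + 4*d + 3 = (d + 1)*(d + 3)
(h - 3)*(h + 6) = h^2 + 3*h - 18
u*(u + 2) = u^2 + 2*u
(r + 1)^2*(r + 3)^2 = r^4 + 8*r^3 + 22*r^2 + 24*r + 9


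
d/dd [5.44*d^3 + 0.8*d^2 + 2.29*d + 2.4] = 16.32*d^2 + 1.6*d + 2.29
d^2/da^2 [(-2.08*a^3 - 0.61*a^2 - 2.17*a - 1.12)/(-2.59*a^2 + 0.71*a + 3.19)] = (-1.77635683940025e-15*a^4 + 67.824004*a^3 + 103.58367*a^2 + 222.212862*a + 22.221464)/(17.373979*a^6 - 14.288253*a^5 - 60.27966*a^4 + 34.838635*a^3 + 74.24406*a^2 - 21.675093*a - 32.461759)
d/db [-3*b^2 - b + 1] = -6*b - 1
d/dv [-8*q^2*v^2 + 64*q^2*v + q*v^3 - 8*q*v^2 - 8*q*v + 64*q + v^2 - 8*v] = -16*q^2*v + 64*q^2 + 3*q*v^2 - 16*q*v - 8*q + 2*v - 8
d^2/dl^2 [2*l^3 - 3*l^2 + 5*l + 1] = 12*l - 6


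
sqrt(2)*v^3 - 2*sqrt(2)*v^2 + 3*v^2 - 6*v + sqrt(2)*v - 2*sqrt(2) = (v - 2)*(v + sqrt(2))*(sqrt(2)*v + 1)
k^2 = k^2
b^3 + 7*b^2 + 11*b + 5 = (b + 1)^2*(b + 5)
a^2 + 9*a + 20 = (a + 4)*(a + 5)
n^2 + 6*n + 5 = (n + 1)*(n + 5)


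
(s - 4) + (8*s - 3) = 9*s - 7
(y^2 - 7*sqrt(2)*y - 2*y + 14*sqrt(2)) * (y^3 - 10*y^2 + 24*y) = y^5 - 12*y^4 - 7*sqrt(2)*y^4 + 44*y^3 + 84*sqrt(2)*y^3 - 308*sqrt(2)*y^2 - 48*y^2 + 336*sqrt(2)*y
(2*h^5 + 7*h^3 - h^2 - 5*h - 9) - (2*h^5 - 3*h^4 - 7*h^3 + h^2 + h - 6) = 3*h^4 + 14*h^3 - 2*h^2 - 6*h - 3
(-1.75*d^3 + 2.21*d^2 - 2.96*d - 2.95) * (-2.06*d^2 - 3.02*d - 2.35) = 3.605*d^5 + 0.7324*d^4 + 3.5359*d^3 + 9.8227*d^2 + 15.865*d + 6.9325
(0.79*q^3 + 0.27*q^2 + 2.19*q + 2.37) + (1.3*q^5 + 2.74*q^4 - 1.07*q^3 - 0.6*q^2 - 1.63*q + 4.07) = 1.3*q^5 + 2.74*q^4 - 0.28*q^3 - 0.33*q^2 + 0.56*q + 6.44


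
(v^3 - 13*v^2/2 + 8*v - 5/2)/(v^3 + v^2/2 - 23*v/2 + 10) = (2*v^2 - 11*v + 5)/(2*v^2 + 3*v - 20)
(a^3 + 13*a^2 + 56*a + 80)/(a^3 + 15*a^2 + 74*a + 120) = (a + 4)/(a + 6)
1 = 1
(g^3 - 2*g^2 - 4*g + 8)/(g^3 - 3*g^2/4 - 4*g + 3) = 4*(g - 2)/(4*g - 3)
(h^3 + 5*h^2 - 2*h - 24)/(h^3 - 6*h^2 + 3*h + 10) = (h^2 + 7*h + 12)/(h^2 - 4*h - 5)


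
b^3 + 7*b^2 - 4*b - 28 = (b - 2)*(b + 2)*(b + 7)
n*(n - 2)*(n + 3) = n^3 + n^2 - 6*n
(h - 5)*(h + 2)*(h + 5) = h^3 + 2*h^2 - 25*h - 50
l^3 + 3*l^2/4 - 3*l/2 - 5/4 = (l - 5/4)*(l + 1)^2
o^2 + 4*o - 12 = (o - 2)*(o + 6)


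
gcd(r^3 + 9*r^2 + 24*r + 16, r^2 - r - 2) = r + 1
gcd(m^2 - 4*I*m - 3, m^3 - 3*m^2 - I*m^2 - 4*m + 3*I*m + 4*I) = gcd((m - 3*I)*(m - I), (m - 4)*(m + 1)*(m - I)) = m - I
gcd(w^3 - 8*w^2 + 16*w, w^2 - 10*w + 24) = w - 4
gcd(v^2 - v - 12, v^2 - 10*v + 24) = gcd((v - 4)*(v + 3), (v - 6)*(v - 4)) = v - 4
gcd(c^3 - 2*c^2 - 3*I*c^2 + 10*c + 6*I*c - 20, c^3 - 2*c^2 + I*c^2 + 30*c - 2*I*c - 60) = c^2 + c*(-2 - 5*I) + 10*I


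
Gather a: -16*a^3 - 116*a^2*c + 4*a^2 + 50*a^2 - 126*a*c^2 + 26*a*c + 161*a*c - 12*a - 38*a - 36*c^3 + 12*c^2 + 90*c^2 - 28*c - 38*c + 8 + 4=-16*a^3 + a^2*(54 - 116*c) + a*(-126*c^2 + 187*c - 50) - 36*c^3 + 102*c^2 - 66*c + 12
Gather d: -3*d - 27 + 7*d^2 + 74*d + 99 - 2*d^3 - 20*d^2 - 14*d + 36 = -2*d^3 - 13*d^2 + 57*d + 108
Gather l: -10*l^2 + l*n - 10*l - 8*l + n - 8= -10*l^2 + l*(n - 18) + n - 8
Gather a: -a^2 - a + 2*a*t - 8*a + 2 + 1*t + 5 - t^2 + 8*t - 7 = -a^2 + a*(2*t - 9) - t^2 + 9*t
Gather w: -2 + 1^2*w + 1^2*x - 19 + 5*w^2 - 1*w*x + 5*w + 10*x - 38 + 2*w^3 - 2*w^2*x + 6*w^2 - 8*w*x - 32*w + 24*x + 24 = 2*w^3 + w^2*(11 - 2*x) + w*(-9*x - 26) + 35*x - 35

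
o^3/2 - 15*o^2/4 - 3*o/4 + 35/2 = (o/2 + 1)*(o - 7)*(o - 5/2)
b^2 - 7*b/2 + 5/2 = (b - 5/2)*(b - 1)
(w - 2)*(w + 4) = w^2 + 2*w - 8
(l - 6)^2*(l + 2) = l^3 - 10*l^2 + 12*l + 72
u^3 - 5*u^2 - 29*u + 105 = (u - 7)*(u - 3)*(u + 5)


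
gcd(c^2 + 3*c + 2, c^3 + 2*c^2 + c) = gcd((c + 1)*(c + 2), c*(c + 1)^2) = c + 1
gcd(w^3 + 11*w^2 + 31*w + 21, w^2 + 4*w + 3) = w^2 + 4*w + 3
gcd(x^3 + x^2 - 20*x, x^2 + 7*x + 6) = 1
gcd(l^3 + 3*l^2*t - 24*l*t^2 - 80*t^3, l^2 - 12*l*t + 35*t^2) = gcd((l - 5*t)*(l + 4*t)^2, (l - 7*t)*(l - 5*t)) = -l + 5*t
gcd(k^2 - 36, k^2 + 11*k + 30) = k + 6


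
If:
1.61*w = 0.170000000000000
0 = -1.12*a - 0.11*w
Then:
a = -0.01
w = 0.11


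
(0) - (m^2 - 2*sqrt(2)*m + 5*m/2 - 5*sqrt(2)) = -m^2 - 5*m/2 + 2*sqrt(2)*m + 5*sqrt(2)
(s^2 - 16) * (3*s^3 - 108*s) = 3*s^5 - 156*s^3 + 1728*s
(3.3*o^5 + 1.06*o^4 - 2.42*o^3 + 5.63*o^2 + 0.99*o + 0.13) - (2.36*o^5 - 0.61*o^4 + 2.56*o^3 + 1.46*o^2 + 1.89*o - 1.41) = 0.94*o^5 + 1.67*o^4 - 4.98*o^3 + 4.17*o^2 - 0.9*o + 1.54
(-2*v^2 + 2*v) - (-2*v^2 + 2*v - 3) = 3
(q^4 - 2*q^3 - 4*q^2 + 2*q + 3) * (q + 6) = q^5 + 4*q^4 - 16*q^3 - 22*q^2 + 15*q + 18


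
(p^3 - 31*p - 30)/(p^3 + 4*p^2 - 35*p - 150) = (p + 1)/(p + 5)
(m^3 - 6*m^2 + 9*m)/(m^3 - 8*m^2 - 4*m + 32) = m*(m^2 - 6*m + 9)/(m^3 - 8*m^2 - 4*m + 32)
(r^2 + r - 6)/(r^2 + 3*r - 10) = (r + 3)/(r + 5)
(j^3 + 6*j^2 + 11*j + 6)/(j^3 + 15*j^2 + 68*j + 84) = (j^2 + 4*j + 3)/(j^2 + 13*j + 42)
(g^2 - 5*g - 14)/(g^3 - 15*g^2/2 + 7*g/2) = 2*(g + 2)/(g*(2*g - 1))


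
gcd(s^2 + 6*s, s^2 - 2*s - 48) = s + 6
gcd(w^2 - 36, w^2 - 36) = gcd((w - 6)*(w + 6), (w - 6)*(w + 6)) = w^2 - 36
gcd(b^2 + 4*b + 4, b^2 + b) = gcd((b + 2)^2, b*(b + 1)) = 1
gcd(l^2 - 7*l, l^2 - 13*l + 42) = l - 7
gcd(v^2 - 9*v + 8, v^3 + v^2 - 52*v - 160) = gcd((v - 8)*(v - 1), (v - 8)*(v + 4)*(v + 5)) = v - 8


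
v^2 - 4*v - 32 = (v - 8)*(v + 4)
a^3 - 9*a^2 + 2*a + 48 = (a - 8)*(a - 3)*(a + 2)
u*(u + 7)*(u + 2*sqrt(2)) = u^3 + 2*sqrt(2)*u^2 + 7*u^2 + 14*sqrt(2)*u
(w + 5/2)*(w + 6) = w^2 + 17*w/2 + 15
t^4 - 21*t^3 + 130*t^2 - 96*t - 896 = (t - 8)^2*(t - 7)*(t + 2)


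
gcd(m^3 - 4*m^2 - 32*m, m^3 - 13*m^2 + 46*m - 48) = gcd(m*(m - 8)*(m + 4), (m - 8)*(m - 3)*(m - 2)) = m - 8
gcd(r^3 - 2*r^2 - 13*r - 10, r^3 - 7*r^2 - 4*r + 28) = r + 2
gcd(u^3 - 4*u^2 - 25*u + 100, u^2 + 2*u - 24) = u - 4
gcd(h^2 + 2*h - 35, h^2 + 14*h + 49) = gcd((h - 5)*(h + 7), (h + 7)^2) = h + 7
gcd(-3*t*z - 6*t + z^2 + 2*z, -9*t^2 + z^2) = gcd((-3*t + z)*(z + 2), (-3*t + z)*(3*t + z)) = -3*t + z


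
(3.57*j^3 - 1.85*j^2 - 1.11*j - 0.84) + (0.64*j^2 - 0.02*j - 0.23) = 3.57*j^3 - 1.21*j^2 - 1.13*j - 1.07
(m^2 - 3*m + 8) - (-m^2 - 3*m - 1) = 2*m^2 + 9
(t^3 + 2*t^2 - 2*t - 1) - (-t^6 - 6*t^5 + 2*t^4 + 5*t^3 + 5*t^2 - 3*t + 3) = t^6 + 6*t^5 - 2*t^4 - 4*t^3 - 3*t^2 + t - 4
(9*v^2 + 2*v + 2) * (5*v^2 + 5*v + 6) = 45*v^4 + 55*v^3 + 74*v^2 + 22*v + 12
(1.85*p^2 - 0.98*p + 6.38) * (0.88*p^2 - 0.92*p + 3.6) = 1.628*p^4 - 2.5644*p^3 + 13.176*p^2 - 9.3976*p + 22.968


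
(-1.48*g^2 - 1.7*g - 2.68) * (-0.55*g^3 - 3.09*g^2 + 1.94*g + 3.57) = 0.814*g^5 + 5.5082*g^4 + 3.8558*g^3 - 0.3004*g^2 - 11.2682*g - 9.5676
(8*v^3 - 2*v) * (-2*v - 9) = -16*v^4 - 72*v^3 + 4*v^2 + 18*v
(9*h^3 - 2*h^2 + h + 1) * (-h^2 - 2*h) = -9*h^5 - 16*h^4 + 3*h^3 - 3*h^2 - 2*h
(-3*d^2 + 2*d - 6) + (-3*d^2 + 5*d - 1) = -6*d^2 + 7*d - 7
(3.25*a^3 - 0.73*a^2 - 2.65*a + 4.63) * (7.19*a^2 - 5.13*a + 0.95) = 23.3675*a^5 - 21.9212*a^4 - 12.2211*a^3 + 46.1907*a^2 - 26.2694*a + 4.3985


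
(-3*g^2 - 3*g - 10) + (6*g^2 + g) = 3*g^2 - 2*g - 10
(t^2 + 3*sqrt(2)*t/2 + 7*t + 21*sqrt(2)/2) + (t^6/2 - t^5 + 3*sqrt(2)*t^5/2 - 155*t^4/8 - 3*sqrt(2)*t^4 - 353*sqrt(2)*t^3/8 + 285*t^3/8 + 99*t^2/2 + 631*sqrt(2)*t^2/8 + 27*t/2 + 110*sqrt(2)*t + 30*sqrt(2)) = t^6/2 - t^5 + 3*sqrt(2)*t^5/2 - 155*t^4/8 - 3*sqrt(2)*t^4 - 353*sqrt(2)*t^3/8 + 285*t^3/8 + 101*t^2/2 + 631*sqrt(2)*t^2/8 + 41*t/2 + 223*sqrt(2)*t/2 + 81*sqrt(2)/2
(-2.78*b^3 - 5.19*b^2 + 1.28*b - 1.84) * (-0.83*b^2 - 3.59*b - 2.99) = 2.3074*b^5 + 14.2879*b^4 + 25.8819*b^3 + 12.4501*b^2 + 2.7784*b + 5.5016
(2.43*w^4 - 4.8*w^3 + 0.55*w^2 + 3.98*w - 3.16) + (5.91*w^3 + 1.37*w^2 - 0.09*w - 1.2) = 2.43*w^4 + 1.11*w^3 + 1.92*w^2 + 3.89*w - 4.36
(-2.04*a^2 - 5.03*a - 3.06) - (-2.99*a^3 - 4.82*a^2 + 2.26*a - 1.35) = 2.99*a^3 + 2.78*a^2 - 7.29*a - 1.71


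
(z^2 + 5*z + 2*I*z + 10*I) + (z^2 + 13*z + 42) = 2*z^2 + 18*z + 2*I*z + 42 + 10*I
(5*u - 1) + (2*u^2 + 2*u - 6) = 2*u^2 + 7*u - 7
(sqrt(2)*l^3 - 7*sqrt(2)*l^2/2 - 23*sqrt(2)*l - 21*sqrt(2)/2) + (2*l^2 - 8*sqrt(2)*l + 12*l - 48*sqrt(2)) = sqrt(2)*l^3 - 7*sqrt(2)*l^2/2 + 2*l^2 - 31*sqrt(2)*l + 12*l - 117*sqrt(2)/2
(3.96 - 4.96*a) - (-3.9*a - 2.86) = 6.82 - 1.06*a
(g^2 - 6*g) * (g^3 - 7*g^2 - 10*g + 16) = g^5 - 13*g^4 + 32*g^3 + 76*g^2 - 96*g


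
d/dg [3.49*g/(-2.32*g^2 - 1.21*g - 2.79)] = (8.0968*g^2 + 4.2229*g + 9.7371)*(-2.32*g^2 + g*(4.64*g + 1.21) - 1.21*g - 2.79)/(2.32*g^2 + 1.21*g + 2.79)^3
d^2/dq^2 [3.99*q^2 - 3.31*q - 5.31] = 7.98000000000000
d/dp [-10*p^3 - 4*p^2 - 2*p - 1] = -30*p^2 - 8*p - 2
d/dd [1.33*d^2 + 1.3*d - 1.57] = 2.66*d + 1.3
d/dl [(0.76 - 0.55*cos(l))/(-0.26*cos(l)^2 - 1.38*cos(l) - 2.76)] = (0.143*cos(l)^2 - 0.3952*cos(l) - 2.5668)*sin(l)/(0.0676*cos(l)^4 + 0.7176*cos(l)^3 + 3.3396*cos(l)^2 + 7.6176*cos(l) + 7.6176)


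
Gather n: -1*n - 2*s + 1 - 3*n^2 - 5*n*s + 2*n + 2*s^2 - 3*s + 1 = -3*n^2 + n*(1 - 5*s) + 2*s^2 - 5*s + 2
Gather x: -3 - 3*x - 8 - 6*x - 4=-9*x - 15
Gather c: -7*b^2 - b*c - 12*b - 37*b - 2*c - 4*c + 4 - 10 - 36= -7*b^2 - 49*b + c*(-b - 6) - 42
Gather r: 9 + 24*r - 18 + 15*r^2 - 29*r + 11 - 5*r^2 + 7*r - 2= 10*r^2 + 2*r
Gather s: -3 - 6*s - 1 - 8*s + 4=-14*s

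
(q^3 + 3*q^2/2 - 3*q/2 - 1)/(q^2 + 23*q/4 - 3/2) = 2*(2*q^3 + 3*q^2 - 3*q - 2)/(4*q^2 + 23*q - 6)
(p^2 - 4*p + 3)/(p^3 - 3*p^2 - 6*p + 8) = (p - 3)/(p^2 - 2*p - 8)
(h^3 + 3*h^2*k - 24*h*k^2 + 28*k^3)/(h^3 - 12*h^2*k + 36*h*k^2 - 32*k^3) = (h + 7*k)/(h - 8*k)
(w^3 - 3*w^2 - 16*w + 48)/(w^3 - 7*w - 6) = (w^2 - 16)/(w^2 + 3*w + 2)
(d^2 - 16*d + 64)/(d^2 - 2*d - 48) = (d - 8)/(d + 6)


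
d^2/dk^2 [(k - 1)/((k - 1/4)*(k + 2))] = 8*(16*k^3 - 48*k^2 - 60*k - 43)/(64*k^6 + 336*k^5 + 492*k^4 + 7*k^3 - 246*k^2 + 84*k - 8)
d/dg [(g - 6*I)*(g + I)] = 2*g - 5*I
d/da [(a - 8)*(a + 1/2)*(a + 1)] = 3*a^2 - 13*a - 23/2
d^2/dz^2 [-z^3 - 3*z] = -6*z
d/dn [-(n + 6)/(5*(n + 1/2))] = 22/(5*(4*n^2 + 4*n + 1))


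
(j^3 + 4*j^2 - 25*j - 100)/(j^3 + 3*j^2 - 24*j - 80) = (j + 5)/(j + 4)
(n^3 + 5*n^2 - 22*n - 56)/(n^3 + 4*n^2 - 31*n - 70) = (n - 4)/(n - 5)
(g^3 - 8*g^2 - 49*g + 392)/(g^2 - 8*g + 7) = (g^2 - g - 56)/(g - 1)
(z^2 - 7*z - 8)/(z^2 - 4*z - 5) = (z - 8)/(z - 5)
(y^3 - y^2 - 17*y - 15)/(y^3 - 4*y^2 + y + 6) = (y^2 - 2*y - 15)/(y^2 - 5*y + 6)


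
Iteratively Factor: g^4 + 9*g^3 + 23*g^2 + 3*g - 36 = (g - 1)*(g^3 + 10*g^2 + 33*g + 36) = (g - 1)*(g + 3)*(g^2 + 7*g + 12) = (g - 1)*(g + 3)*(g + 4)*(g + 3)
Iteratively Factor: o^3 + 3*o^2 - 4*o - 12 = (o + 2)*(o^2 + o - 6) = (o - 2)*(o + 2)*(o + 3)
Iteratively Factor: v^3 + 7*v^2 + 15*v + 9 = (v + 3)*(v^2 + 4*v + 3) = (v + 3)^2*(v + 1)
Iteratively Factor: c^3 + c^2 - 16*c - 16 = (c - 4)*(c^2 + 5*c + 4) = (c - 4)*(c + 1)*(c + 4)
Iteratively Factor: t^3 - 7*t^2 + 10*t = (t - 5)*(t^2 - 2*t) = (t - 5)*(t - 2)*(t)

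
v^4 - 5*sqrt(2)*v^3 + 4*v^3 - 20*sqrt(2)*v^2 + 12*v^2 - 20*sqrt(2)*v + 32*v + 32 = (v + 2)^2*(v - 4*sqrt(2))*(v - sqrt(2))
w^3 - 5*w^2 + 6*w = w*(w - 3)*(w - 2)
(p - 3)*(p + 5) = p^2 + 2*p - 15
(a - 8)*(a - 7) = a^2 - 15*a + 56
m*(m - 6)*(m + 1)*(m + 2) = m^4 - 3*m^3 - 16*m^2 - 12*m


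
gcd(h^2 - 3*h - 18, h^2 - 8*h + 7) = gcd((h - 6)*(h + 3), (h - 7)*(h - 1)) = 1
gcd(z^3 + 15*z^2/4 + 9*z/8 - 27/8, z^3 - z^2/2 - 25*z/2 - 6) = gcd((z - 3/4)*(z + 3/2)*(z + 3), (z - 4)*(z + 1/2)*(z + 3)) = z + 3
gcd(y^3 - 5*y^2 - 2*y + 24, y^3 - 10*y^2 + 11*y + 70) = y + 2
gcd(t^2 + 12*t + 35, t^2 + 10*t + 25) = t + 5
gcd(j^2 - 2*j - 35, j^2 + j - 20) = j + 5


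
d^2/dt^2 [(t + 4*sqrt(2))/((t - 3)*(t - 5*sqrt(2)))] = 2*(-(t - 3)^2*(t - 5*sqrt(2)) + (t - 3)^2*(t + 4*sqrt(2)) - (t - 3)*(t - 5*sqrt(2))^2 + (t - 3)*(t - 5*sqrt(2))*(t + 4*sqrt(2)) + (t - 5*sqrt(2))^2*(t + 4*sqrt(2)))/((t - 3)^3*(t - 5*sqrt(2))^3)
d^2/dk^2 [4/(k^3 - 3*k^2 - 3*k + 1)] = 24*((1 - k)*(k^3 - 3*k^2 - 3*k + 1) + 3*(-k^2 + 2*k + 1)^2)/(k^3 - 3*k^2 - 3*k + 1)^3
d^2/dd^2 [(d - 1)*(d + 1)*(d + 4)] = 6*d + 8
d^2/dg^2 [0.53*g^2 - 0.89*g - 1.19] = 1.06000000000000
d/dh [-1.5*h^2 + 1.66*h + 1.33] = 1.66 - 3.0*h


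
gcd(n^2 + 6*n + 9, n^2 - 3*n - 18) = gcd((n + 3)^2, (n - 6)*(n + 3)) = n + 3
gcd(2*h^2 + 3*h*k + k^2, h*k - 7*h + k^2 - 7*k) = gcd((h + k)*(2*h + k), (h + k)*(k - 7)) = h + k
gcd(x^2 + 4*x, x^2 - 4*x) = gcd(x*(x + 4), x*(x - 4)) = x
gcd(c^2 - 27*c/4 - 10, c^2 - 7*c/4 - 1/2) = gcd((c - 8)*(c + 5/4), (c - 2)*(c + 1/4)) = 1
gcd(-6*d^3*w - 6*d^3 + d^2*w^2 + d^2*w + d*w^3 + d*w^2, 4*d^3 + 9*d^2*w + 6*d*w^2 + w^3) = 1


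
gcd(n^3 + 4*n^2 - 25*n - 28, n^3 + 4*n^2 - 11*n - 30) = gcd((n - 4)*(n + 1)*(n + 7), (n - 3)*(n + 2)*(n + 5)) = 1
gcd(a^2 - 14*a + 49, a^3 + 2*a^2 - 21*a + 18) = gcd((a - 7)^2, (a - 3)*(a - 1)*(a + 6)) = 1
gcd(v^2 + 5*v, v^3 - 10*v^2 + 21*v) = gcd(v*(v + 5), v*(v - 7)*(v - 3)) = v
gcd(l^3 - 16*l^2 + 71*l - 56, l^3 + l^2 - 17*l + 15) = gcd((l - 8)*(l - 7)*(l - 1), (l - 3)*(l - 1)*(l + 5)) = l - 1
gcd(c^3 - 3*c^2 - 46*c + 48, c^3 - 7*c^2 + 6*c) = c - 1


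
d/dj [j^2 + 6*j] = 2*j + 6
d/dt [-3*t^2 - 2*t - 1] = -6*t - 2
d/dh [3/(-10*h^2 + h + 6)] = 3*(20*h - 1)/(-10*h^2 + h + 6)^2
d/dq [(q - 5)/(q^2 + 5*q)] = (-q^2 + 10*q + 25)/(q^2*(q^2 + 10*q + 25))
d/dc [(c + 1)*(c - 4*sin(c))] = c - (c + 1)*(4*cos(c) - 1) - 4*sin(c)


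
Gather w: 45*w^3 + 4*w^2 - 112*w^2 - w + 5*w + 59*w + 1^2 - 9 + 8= 45*w^3 - 108*w^2 + 63*w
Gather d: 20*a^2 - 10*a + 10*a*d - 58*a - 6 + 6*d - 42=20*a^2 - 68*a + d*(10*a + 6) - 48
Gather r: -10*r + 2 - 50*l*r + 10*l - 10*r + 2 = 10*l + r*(-50*l - 20) + 4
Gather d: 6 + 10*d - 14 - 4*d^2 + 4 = -4*d^2 + 10*d - 4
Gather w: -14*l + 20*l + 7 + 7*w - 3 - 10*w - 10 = 6*l - 3*w - 6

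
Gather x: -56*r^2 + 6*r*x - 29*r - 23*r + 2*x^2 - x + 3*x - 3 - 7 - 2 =-56*r^2 - 52*r + 2*x^2 + x*(6*r + 2) - 12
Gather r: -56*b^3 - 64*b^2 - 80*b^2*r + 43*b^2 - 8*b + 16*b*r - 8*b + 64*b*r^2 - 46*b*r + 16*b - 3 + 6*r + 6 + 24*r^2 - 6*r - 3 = -56*b^3 - 21*b^2 + r^2*(64*b + 24) + r*(-80*b^2 - 30*b)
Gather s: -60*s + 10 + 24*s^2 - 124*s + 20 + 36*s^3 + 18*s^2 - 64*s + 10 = 36*s^3 + 42*s^2 - 248*s + 40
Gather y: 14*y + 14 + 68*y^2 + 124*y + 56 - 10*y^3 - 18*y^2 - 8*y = -10*y^3 + 50*y^2 + 130*y + 70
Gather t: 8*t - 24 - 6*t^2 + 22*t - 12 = -6*t^2 + 30*t - 36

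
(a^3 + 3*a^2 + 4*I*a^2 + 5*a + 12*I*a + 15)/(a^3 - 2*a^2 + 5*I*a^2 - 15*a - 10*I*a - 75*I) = (a - I)/(a - 5)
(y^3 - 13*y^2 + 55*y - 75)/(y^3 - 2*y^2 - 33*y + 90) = (y - 5)/(y + 6)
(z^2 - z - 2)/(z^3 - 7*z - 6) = (z - 2)/(z^2 - z - 6)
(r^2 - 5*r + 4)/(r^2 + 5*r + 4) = (r^2 - 5*r + 4)/(r^2 + 5*r + 4)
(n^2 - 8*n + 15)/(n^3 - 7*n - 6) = (n - 5)/(n^2 + 3*n + 2)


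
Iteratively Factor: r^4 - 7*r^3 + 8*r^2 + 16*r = (r + 1)*(r^3 - 8*r^2 + 16*r) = (r - 4)*(r + 1)*(r^2 - 4*r) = (r - 4)^2*(r + 1)*(r)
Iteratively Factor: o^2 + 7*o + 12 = (o + 4)*(o + 3)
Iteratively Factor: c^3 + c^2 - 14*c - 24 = (c + 3)*(c^2 - 2*c - 8) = (c + 2)*(c + 3)*(c - 4)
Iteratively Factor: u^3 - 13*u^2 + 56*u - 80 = (u - 4)*(u^2 - 9*u + 20) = (u - 5)*(u - 4)*(u - 4)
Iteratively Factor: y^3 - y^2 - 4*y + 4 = (y - 1)*(y^2 - 4) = (y - 1)*(y + 2)*(y - 2)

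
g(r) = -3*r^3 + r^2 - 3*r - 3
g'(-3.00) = -90.00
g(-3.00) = 96.00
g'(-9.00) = -750.00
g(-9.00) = 2292.00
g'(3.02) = -79.04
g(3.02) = -85.57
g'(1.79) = -28.26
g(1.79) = -22.37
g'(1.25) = -14.56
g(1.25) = -11.05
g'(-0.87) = -11.55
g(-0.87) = 2.34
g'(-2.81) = -79.68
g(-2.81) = 79.89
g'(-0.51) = -6.36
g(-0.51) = -0.81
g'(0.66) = -5.60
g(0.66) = -5.41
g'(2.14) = -39.94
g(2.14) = -34.24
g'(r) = -9*r^2 + 2*r - 3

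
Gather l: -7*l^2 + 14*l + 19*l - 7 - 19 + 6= -7*l^2 + 33*l - 20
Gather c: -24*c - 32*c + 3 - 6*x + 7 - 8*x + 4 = -56*c - 14*x + 14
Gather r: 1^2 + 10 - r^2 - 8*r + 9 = -r^2 - 8*r + 20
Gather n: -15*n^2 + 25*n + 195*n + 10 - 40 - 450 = -15*n^2 + 220*n - 480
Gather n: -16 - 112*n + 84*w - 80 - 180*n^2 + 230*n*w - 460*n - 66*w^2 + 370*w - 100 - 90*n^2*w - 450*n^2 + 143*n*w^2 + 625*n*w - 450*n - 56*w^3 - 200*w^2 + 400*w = n^2*(-90*w - 630) + n*(143*w^2 + 855*w - 1022) - 56*w^3 - 266*w^2 + 854*w - 196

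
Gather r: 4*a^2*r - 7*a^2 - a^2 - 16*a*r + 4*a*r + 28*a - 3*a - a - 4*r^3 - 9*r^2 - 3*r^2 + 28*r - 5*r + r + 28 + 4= -8*a^2 + 24*a - 4*r^3 - 12*r^2 + r*(4*a^2 - 12*a + 24) + 32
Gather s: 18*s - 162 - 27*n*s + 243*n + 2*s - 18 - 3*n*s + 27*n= 270*n + s*(20 - 30*n) - 180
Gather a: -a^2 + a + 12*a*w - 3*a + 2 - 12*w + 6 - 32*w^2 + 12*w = -a^2 + a*(12*w - 2) - 32*w^2 + 8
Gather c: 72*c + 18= 72*c + 18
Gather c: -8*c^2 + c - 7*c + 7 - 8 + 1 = -8*c^2 - 6*c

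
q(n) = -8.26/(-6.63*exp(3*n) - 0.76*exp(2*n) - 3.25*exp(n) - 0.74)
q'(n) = -8.26*(19.89*exp(3*n) + 1.52*exp(2*n) + 3.25*exp(n))/(-6.63*exp(3*n) - 0.76*exp(2*n) - 3.25*exp(n) - 0.74)^2 = (-164.2914*exp(2*n) - 12.5552*exp(n) - 26.845)*exp(n)/(6.63*exp(3*n) + 0.76*exp(2*n) + 3.25*exp(n) + 0.74)^2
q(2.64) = 0.00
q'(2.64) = -0.00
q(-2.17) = 7.30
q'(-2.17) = -2.72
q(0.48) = 0.23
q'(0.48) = -0.60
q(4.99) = 0.00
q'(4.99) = -0.00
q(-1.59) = 5.54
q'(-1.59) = -3.33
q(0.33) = 0.34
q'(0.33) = -0.83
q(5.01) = 0.00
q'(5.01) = -0.00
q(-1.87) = 6.44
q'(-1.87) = -3.06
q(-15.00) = 11.16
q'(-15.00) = 0.00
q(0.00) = 0.73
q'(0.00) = -1.57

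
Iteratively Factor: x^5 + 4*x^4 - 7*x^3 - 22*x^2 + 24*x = (x + 3)*(x^4 + x^3 - 10*x^2 + 8*x) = (x - 1)*(x + 3)*(x^3 + 2*x^2 - 8*x) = x*(x - 1)*(x + 3)*(x^2 + 2*x - 8) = x*(x - 1)*(x + 3)*(x + 4)*(x - 2)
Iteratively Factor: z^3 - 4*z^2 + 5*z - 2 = (z - 1)*(z^2 - 3*z + 2) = (z - 2)*(z - 1)*(z - 1)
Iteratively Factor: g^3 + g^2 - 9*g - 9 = (g - 3)*(g^2 + 4*g + 3) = (g - 3)*(g + 3)*(g + 1)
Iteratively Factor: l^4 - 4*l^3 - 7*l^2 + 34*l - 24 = (l + 3)*(l^3 - 7*l^2 + 14*l - 8) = (l - 1)*(l + 3)*(l^2 - 6*l + 8) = (l - 2)*(l - 1)*(l + 3)*(l - 4)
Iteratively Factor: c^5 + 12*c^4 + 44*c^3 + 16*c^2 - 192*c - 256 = (c + 4)*(c^4 + 8*c^3 + 12*c^2 - 32*c - 64) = (c + 4)^2*(c^3 + 4*c^2 - 4*c - 16) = (c + 2)*(c + 4)^2*(c^2 + 2*c - 8) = (c - 2)*(c + 2)*(c + 4)^2*(c + 4)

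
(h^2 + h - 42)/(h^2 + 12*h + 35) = (h - 6)/(h + 5)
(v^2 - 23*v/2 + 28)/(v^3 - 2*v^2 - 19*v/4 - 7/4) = 2*(v - 8)/(2*v^2 + 3*v + 1)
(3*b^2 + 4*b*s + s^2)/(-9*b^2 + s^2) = (b + s)/(-3*b + s)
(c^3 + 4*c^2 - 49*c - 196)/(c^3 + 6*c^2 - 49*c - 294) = (c + 4)/(c + 6)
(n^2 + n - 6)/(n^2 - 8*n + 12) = (n + 3)/(n - 6)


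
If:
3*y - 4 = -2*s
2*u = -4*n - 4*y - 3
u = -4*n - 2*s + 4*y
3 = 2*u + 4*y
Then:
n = -3/2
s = 25/12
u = 29/18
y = -1/18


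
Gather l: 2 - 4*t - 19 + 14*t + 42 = 10*t + 25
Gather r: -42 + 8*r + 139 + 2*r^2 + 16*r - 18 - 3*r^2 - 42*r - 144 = -r^2 - 18*r - 65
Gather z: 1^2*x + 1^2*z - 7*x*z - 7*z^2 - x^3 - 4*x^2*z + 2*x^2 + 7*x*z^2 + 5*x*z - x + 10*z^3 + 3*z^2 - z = -x^3 + 2*x^2 + 10*z^3 + z^2*(7*x - 4) + z*(-4*x^2 - 2*x)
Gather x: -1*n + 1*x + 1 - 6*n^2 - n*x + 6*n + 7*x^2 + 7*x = -6*n^2 + 5*n + 7*x^2 + x*(8 - n) + 1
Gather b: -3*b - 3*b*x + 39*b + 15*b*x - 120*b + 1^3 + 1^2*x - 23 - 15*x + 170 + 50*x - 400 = b*(12*x - 84) + 36*x - 252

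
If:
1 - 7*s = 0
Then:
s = 1/7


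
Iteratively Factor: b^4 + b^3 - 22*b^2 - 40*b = (b + 4)*(b^3 - 3*b^2 - 10*b) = (b + 2)*(b + 4)*(b^2 - 5*b) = (b - 5)*(b + 2)*(b + 4)*(b)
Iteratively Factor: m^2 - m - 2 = (m - 2)*(m + 1)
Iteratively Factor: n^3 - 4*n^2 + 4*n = (n)*(n^2 - 4*n + 4) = n*(n - 2)*(n - 2)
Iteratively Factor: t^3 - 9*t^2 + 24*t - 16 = (t - 4)*(t^2 - 5*t + 4) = (t - 4)*(t - 1)*(t - 4)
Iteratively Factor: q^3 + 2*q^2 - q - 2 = (q + 2)*(q^2 - 1) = (q + 1)*(q + 2)*(q - 1)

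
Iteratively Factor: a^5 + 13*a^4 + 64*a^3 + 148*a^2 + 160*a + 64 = (a + 4)*(a^4 + 9*a^3 + 28*a^2 + 36*a + 16) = (a + 2)*(a + 4)*(a^3 + 7*a^2 + 14*a + 8) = (a + 2)^2*(a + 4)*(a^2 + 5*a + 4) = (a + 2)^2*(a + 4)^2*(a + 1)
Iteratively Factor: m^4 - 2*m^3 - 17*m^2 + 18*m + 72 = (m + 2)*(m^3 - 4*m^2 - 9*m + 36) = (m - 3)*(m + 2)*(m^2 - m - 12) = (m - 3)*(m + 2)*(m + 3)*(m - 4)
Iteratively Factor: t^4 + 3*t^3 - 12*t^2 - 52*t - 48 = (t + 3)*(t^3 - 12*t - 16) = (t + 2)*(t + 3)*(t^2 - 2*t - 8) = (t + 2)^2*(t + 3)*(t - 4)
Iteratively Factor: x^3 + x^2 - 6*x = (x + 3)*(x^2 - 2*x) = (x - 2)*(x + 3)*(x)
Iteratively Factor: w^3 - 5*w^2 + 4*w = (w - 4)*(w^2 - w) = w*(w - 4)*(w - 1)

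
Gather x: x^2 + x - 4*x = x^2 - 3*x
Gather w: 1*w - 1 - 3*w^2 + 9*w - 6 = -3*w^2 + 10*w - 7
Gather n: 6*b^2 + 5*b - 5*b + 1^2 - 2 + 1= 6*b^2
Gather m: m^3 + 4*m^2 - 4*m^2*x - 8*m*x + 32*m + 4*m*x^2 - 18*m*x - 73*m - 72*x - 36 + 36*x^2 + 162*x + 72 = m^3 + m^2*(4 - 4*x) + m*(4*x^2 - 26*x - 41) + 36*x^2 + 90*x + 36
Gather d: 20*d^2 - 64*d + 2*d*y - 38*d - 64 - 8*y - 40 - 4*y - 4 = 20*d^2 + d*(2*y - 102) - 12*y - 108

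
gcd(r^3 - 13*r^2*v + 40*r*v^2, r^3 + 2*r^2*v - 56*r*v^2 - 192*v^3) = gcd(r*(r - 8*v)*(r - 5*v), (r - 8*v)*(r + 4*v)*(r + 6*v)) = r - 8*v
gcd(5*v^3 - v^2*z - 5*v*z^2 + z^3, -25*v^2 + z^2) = -5*v + z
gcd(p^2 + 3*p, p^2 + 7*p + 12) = p + 3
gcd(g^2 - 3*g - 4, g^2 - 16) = g - 4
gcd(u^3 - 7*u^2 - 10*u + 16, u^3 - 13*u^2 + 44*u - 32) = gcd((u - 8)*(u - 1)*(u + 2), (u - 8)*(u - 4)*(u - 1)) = u^2 - 9*u + 8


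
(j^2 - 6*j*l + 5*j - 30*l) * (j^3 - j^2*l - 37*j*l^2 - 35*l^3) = j^5 - 7*j^4*l + 5*j^4 - 31*j^3*l^2 - 35*j^3*l + 187*j^2*l^3 - 155*j^2*l^2 + 210*j*l^4 + 935*j*l^3 + 1050*l^4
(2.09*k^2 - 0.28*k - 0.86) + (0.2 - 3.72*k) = 2.09*k^2 - 4.0*k - 0.66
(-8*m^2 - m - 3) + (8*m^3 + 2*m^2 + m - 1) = 8*m^3 - 6*m^2 - 4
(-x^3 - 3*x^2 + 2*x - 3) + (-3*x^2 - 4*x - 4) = -x^3 - 6*x^2 - 2*x - 7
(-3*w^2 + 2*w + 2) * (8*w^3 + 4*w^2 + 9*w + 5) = -24*w^5 + 4*w^4 - 3*w^3 + 11*w^2 + 28*w + 10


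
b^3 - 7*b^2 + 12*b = b*(b - 4)*(b - 3)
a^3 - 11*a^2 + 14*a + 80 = (a - 8)*(a - 5)*(a + 2)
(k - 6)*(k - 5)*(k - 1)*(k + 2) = k^4 - 10*k^3 + 17*k^2 + 52*k - 60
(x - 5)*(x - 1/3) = x^2 - 16*x/3 + 5/3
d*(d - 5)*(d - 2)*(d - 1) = d^4 - 8*d^3 + 17*d^2 - 10*d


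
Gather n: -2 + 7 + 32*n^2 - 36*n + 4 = 32*n^2 - 36*n + 9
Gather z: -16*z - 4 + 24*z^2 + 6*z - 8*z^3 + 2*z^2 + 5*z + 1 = -8*z^3 + 26*z^2 - 5*z - 3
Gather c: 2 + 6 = 8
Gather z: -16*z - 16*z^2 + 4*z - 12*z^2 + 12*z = -28*z^2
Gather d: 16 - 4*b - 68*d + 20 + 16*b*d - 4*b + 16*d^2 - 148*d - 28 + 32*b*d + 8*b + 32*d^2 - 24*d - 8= 48*d^2 + d*(48*b - 240)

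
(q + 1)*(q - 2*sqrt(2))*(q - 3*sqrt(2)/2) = q^3 - 7*sqrt(2)*q^2/2 + q^2 - 7*sqrt(2)*q/2 + 6*q + 6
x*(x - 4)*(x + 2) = x^3 - 2*x^2 - 8*x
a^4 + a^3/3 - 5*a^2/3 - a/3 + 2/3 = (a - 1)*(a - 2/3)*(a + 1)^2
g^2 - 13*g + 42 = (g - 7)*(g - 6)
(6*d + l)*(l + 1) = 6*d*l + 6*d + l^2 + l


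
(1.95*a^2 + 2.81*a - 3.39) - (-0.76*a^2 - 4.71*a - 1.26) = 2.71*a^2 + 7.52*a - 2.13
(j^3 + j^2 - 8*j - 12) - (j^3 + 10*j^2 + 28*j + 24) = -9*j^2 - 36*j - 36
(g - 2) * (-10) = 20 - 10*g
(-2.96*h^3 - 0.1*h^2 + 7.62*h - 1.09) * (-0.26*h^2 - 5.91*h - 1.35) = 0.7696*h^5 + 17.5196*h^4 + 2.6058*h^3 - 44.6158*h^2 - 3.8451*h + 1.4715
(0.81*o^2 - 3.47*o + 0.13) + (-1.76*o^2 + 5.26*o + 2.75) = -0.95*o^2 + 1.79*o + 2.88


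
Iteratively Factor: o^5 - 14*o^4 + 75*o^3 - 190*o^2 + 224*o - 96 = (o - 3)*(o^4 - 11*o^3 + 42*o^2 - 64*o + 32) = (o - 3)*(o - 2)*(o^3 - 9*o^2 + 24*o - 16) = (o - 3)*(o - 2)*(o - 1)*(o^2 - 8*o + 16) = (o - 4)*(o - 3)*(o - 2)*(o - 1)*(o - 4)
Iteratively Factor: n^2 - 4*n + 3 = (n - 1)*(n - 3)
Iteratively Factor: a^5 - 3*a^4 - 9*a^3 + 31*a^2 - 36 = (a + 1)*(a^4 - 4*a^3 - 5*a^2 + 36*a - 36) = (a + 1)*(a + 3)*(a^3 - 7*a^2 + 16*a - 12) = (a - 3)*(a + 1)*(a + 3)*(a^2 - 4*a + 4) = (a - 3)*(a - 2)*(a + 1)*(a + 3)*(a - 2)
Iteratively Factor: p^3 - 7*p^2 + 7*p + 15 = (p - 5)*(p^2 - 2*p - 3) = (p - 5)*(p + 1)*(p - 3)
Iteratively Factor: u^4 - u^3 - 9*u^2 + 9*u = (u + 3)*(u^3 - 4*u^2 + 3*u) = u*(u + 3)*(u^2 - 4*u + 3) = u*(u - 1)*(u + 3)*(u - 3)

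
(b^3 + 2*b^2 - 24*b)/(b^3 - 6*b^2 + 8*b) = (b + 6)/(b - 2)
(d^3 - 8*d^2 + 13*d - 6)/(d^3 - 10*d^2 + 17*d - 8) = (d - 6)/(d - 8)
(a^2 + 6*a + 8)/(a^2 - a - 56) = (a^2 + 6*a + 8)/(a^2 - a - 56)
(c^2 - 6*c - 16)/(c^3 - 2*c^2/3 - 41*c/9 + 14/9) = 9*(c - 8)/(9*c^2 - 24*c + 7)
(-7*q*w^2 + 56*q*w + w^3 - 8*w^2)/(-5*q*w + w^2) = (7*q*w - 56*q - w^2 + 8*w)/(5*q - w)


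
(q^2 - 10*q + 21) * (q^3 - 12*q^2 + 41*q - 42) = q^5 - 22*q^4 + 182*q^3 - 704*q^2 + 1281*q - 882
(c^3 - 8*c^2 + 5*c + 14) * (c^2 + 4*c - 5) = c^5 - 4*c^4 - 32*c^3 + 74*c^2 + 31*c - 70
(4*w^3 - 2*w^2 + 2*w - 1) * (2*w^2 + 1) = 8*w^5 - 4*w^4 + 8*w^3 - 4*w^2 + 2*w - 1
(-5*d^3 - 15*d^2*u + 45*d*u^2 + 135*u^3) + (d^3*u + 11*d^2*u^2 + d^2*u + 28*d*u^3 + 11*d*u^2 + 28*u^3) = d^3*u - 5*d^3 + 11*d^2*u^2 - 14*d^2*u + 28*d*u^3 + 56*d*u^2 + 163*u^3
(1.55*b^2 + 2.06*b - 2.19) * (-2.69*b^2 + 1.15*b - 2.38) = -4.1695*b^4 - 3.7589*b^3 + 4.5711*b^2 - 7.4213*b + 5.2122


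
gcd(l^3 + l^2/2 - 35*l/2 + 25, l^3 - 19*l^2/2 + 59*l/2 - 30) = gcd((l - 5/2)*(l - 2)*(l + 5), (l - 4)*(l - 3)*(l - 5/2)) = l - 5/2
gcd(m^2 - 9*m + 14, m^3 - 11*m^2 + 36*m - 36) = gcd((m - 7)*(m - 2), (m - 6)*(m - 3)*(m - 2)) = m - 2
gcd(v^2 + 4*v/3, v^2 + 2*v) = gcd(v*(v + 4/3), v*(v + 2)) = v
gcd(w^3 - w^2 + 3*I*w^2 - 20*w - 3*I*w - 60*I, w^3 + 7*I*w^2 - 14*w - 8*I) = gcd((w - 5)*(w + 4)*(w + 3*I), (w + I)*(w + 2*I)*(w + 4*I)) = 1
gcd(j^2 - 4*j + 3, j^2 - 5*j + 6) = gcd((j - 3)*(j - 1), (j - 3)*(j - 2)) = j - 3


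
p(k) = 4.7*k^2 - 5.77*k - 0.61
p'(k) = 9.4*k - 5.77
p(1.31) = -0.10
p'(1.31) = 6.54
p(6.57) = 164.36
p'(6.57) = 55.99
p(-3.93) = 94.66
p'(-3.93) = -42.71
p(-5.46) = 171.01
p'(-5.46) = -57.09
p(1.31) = -0.10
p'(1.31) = 6.54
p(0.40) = -2.17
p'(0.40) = -2.01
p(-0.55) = 3.99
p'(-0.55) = -10.94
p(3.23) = 29.79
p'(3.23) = 24.59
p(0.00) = -0.61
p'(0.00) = -5.77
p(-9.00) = 432.02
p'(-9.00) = -90.37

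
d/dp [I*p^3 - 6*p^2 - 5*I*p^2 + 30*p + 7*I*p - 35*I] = 3*I*p^2 - 12*p - 10*I*p + 30 + 7*I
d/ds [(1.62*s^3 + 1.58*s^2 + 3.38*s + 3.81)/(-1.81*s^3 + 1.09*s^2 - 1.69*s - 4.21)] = (-1.77635683940025e-15*s^5 + 4.6256*s^4 + 6.76*s^3 - 6.1267*s^2 - 21.6094*s - 7.7909)/(3.2761*s^6 - 3.9458*s^5 + 7.3059*s^4 + 11.556*s^3 - 6.3217*s^2 + 14.2298*s + 17.7241)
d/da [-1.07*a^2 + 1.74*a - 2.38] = 1.74 - 2.14*a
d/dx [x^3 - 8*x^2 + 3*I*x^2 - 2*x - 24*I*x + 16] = 3*x^2 + x*(-16 + 6*I) - 2 - 24*I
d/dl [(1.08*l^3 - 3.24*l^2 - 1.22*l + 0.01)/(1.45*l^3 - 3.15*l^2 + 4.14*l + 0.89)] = (8.88178419700125e-16*l^5 + 1.296*l^4 + 12.4804*l^3 - 14.4165*l^2 - 5.7042*l - 1.1272)/(2.1025*l^6 - 9.135*l^5 + 21.9285*l^4 - 23.501*l^3 + 11.5326*l^2 + 7.3692*l + 0.7921)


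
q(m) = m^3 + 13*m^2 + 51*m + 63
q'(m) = 3*m^2 + 26*m + 51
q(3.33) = 413.91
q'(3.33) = 170.85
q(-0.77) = 30.98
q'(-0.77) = 32.76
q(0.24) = 76.00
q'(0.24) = 57.41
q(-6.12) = 8.57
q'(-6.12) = 4.24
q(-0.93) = 26.01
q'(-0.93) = 29.41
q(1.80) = 202.75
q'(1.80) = 107.52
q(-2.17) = 3.33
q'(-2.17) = 8.71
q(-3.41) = 0.60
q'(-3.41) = -2.78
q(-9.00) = -72.00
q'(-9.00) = 60.00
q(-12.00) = -405.00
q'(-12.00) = 171.00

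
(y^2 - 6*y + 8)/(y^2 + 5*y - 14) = (y - 4)/(y + 7)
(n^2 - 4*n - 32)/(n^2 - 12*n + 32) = (n + 4)/(n - 4)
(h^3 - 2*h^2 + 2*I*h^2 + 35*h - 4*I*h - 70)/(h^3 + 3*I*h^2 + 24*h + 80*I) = (h^2 + h*(-2 + 7*I) - 14*I)/(h^2 + 8*I*h - 16)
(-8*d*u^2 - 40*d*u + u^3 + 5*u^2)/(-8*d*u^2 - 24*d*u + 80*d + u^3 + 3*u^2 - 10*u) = u/(u - 2)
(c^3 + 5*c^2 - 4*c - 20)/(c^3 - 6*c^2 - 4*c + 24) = (c + 5)/(c - 6)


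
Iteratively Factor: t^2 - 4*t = (t)*(t - 4)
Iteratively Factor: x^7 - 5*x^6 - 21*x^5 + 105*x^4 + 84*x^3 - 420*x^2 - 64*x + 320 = (x - 1)*(x^6 - 4*x^5 - 25*x^4 + 80*x^3 + 164*x^2 - 256*x - 320) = (x - 1)*(x + 1)*(x^5 - 5*x^4 - 20*x^3 + 100*x^2 + 64*x - 320) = (x - 1)*(x + 1)*(x + 2)*(x^4 - 7*x^3 - 6*x^2 + 112*x - 160) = (x - 4)*(x - 1)*(x + 1)*(x + 2)*(x^3 - 3*x^2 - 18*x + 40) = (x - 4)*(x - 1)*(x + 1)*(x + 2)*(x + 4)*(x^2 - 7*x + 10) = (x - 4)*(x - 2)*(x - 1)*(x + 1)*(x + 2)*(x + 4)*(x - 5)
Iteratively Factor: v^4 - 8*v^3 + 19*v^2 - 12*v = (v - 3)*(v^3 - 5*v^2 + 4*v) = v*(v - 3)*(v^2 - 5*v + 4) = v*(v - 4)*(v - 3)*(v - 1)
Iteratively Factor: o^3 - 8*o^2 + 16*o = (o - 4)*(o^2 - 4*o) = (o - 4)^2*(o)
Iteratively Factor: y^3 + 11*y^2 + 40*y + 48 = (y + 3)*(y^2 + 8*y + 16) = (y + 3)*(y + 4)*(y + 4)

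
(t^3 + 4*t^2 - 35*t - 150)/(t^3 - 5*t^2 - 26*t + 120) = (t + 5)/(t - 4)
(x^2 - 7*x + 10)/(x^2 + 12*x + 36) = (x^2 - 7*x + 10)/(x^2 + 12*x + 36)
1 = 1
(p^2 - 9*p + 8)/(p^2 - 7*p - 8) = (p - 1)/(p + 1)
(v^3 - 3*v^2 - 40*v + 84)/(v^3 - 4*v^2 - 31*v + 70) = (v + 6)/(v + 5)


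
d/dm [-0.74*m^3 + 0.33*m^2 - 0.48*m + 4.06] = -2.22*m^2 + 0.66*m - 0.48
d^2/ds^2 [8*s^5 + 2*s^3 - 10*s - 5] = 160*s^3 + 12*s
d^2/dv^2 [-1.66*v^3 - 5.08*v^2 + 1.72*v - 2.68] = -9.96*v - 10.16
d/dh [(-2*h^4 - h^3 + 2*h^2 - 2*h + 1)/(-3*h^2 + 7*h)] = (12*h^5 - 39*h^4 - 14*h^3 + 8*h^2 + 6*h - 7)/(h^2*(9*h^2 - 42*h + 49))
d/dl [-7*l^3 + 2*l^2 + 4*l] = -21*l^2 + 4*l + 4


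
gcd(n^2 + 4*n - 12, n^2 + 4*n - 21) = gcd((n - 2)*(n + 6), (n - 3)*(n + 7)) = 1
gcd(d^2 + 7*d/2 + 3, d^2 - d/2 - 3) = d + 3/2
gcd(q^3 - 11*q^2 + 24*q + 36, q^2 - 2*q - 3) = q + 1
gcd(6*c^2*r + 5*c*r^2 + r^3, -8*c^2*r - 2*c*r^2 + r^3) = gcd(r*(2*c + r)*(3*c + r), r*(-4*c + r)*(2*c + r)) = 2*c*r + r^2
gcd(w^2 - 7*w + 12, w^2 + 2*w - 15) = w - 3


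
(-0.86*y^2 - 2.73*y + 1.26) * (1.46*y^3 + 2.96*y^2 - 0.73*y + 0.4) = -1.2556*y^5 - 6.5314*y^4 - 5.6134*y^3 + 5.3785*y^2 - 2.0118*y + 0.504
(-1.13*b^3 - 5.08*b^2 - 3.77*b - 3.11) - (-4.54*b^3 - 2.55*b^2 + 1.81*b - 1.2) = 3.41*b^3 - 2.53*b^2 - 5.58*b - 1.91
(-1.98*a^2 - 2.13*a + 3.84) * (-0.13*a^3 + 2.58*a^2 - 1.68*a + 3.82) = 0.2574*a^5 - 4.8315*a^4 - 2.6682*a^3 + 5.922*a^2 - 14.5878*a + 14.6688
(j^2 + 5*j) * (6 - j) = -j^3 + j^2 + 30*j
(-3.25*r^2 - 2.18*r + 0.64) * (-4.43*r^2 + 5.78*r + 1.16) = 14.3975*r^4 - 9.1276*r^3 - 19.2056*r^2 + 1.1704*r + 0.7424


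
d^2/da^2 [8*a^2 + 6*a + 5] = 16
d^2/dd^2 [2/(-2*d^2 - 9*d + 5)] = 4*(4*d^2 + 18*d - (4*d + 9)^2 - 10)/(2*d^2 + 9*d - 5)^3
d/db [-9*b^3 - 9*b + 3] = -27*b^2 - 9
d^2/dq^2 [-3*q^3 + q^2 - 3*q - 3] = 2 - 18*q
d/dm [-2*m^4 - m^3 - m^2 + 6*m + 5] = -8*m^3 - 3*m^2 - 2*m + 6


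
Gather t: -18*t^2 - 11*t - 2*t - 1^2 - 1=-18*t^2 - 13*t - 2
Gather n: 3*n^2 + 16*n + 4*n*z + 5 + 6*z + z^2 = 3*n^2 + n*(4*z + 16) + z^2 + 6*z + 5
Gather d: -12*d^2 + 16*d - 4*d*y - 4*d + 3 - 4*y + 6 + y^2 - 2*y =-12*d^2 + d*(12 - 4*y) + y^2 - 6*y + 9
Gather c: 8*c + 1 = 8*c + 1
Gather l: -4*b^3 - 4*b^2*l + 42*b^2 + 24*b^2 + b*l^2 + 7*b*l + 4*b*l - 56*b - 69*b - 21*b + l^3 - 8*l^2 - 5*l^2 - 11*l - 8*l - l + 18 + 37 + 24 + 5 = -4*b^3 + 66*b^2 - 146*b + l^3 + l^2*(b - 13) + l*(-4*b^2 + 11*b - 20) + 84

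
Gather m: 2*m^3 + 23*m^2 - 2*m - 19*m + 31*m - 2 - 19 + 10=2*m^3 + 23*m^2 + 10*m - 11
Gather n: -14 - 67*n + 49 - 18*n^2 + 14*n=-18*n^2 - 53*n + 35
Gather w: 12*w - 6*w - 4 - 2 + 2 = 6*w - 4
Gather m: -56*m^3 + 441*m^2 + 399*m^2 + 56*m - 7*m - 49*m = -56*m^3 + 840*m^2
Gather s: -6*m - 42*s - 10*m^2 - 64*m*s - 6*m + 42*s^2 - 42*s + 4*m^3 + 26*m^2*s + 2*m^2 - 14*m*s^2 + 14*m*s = 4*m^3 - 8*m^2 - 12*m + s^2*(42 - 14*m) + s*(26*m^2 - 50*m - 84)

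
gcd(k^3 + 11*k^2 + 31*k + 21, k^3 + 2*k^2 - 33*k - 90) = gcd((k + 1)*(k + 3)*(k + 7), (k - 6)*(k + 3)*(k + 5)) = k + 3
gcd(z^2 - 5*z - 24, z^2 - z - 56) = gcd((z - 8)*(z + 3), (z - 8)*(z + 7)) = z - 8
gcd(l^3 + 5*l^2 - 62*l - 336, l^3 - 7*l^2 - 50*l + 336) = l^2 - l - 56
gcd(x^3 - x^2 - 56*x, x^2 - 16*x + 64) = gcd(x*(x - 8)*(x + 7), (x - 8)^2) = x - 8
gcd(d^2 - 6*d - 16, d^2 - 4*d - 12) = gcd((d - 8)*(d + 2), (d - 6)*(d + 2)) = d + 2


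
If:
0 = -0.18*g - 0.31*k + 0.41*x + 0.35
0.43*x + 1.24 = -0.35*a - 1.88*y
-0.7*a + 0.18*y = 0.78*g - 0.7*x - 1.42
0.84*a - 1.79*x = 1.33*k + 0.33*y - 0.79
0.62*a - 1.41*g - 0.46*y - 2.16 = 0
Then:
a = 2.30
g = -0.13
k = 1.77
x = 0.42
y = -1.18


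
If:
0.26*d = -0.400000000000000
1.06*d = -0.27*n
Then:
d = -1.54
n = 6.04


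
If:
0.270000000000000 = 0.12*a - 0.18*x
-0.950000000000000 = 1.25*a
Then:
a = -0.76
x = -2.01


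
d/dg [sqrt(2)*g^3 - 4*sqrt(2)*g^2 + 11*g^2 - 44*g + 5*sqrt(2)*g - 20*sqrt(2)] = 3*sqrt(2)*g^2 - 8*sqrt(2)*g + 22*g - 44 + 5*sqrt(2)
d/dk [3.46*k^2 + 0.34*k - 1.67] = 6.92*k + 0.34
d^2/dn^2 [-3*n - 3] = 0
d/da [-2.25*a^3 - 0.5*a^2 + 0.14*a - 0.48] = -6.75*a^2 - 1.0*a + 0.14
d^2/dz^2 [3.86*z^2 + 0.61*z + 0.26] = 7.72000000000000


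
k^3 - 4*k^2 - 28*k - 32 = (k - 8)*(k + 2)^2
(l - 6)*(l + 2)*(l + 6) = l^3 + 2*l^2 - 36*l - 72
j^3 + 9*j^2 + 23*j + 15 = (j + 1)*(j + 3)*(j + 5)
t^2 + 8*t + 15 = (t + 3)*(t + 5)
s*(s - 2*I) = s^2 - 2*I*s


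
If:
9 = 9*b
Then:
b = 1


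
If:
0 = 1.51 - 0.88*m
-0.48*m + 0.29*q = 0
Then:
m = 1.72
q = 2.84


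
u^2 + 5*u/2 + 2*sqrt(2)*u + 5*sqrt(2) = (u + 5/2)*(u + 2*sqrt(2))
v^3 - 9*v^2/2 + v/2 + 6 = (v - 4)*(v - 3/2)*(v + 1)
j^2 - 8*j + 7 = (j - 7)*(j - 1)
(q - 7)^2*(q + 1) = q^3 - 13*q^2 + 35*q + 49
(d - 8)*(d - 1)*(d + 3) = d^3 - 6*d^2 - 19*d + 24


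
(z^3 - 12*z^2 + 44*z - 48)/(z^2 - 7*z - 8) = (-z^3 + 12*z^2 - 44*z + 48)/(-z^2 + 7*z + 8)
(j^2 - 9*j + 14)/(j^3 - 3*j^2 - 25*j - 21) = (j - 2)/(j^2 + 4*j + 3)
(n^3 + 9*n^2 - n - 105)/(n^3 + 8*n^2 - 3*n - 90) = (n + 7)/(n + 6)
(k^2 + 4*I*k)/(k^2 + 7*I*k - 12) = k/(k + 3*I)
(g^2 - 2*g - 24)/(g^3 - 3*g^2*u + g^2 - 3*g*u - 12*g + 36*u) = (6 - g)/(-g^2 + 3*g*u + 3*g - 9*u)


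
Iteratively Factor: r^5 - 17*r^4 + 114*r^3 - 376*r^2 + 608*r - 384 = (r - 3)*(r^4 - 14*r^3 + 72*r^2 - 160*r + 128) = (r - 3)*(r - 2)*(r^3 - 12*r^2 + 48*r - 64) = (r - 4)*(r - 3)*(r - 2)*(r^2 - 8*r + 16) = (r - 4)^2*(r - 3)*(r - 2)*(r - 4)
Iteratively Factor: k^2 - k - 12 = (k - 4)*(k + 3)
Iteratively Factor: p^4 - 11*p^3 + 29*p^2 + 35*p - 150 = (p + 2)*(p^3 - 13*p^2 + 55*p - 75) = (p - 5)*(p + 2)*(p^2 - 8*p + 15) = (p - 5)^2*(p + 2)*(p - 3)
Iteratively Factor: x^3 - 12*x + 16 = (x - 2)*(x^2 + 2*x - 8) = (x - 2)*(x + 4)*(x - 2)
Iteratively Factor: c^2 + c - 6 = (c + 3)*(c - 2)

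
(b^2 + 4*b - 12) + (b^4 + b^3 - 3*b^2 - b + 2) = b^4 + b^3 - 2*b^2 + 3*b - 10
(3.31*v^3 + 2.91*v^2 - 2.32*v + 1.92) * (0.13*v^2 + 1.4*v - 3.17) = 0.4303*v^5 + 5.0123*v^4 - 6.7203*v^3 - 12.2231*v^2 + 10.0424*v - 6.0864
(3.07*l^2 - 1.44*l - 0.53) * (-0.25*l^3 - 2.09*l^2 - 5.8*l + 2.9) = -0.7675*l^5 - 6.0563*l^4 - 14.6639*l^3 + 18.3627*l^2 - 1.102*l - 1.537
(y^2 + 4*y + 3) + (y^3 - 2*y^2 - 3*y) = y^3 - y^2 + y + 3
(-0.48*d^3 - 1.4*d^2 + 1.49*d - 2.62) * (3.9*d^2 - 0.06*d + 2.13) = -1.872*d^5 - 5.4312*d^4 + 4.8726*d^3 - 13.2894*d^2 + 3.3309*d - 5.5806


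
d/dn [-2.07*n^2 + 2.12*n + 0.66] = 2.12 - 4.14*n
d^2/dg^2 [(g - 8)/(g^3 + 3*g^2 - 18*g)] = 6*(g*(g^2 + 3*g - 18)*(-g^2 - 2*g - (g - 8)*(g + 1) + 6) + 3*(g - 8)*(g^2 + 2*g - 6)^2)/(g^3*(g^2 + 3*g - 18)^3)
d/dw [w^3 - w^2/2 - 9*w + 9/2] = 3*w^2 - w - 9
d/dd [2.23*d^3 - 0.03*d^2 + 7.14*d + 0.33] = 6.69*d^2 - 0.06*d + 7.14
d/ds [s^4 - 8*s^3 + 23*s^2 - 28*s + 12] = 4*s^3 - 24*s^2 + 46*s - 28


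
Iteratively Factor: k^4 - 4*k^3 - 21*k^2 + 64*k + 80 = (k - 4)*(k^3 - 21*k - 20) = (k - 5)*(k - 4)*(k^2 + 5*k + 4) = (k - 5)*(k - 4)*(k + 1)*(k + 4)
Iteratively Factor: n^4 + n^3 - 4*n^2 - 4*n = (n - 2)*(n^3 + 3*n^2 + 2*n) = n*(n - 2)*(n^2 + 3*n + 2) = n*(n - 2)*(n + 1)*(n + 2)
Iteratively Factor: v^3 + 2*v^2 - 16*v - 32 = (v + 2)*(v^2 - 16) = (v + 2)*(v + 4)*(v - 4)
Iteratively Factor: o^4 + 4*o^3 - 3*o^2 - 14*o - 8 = (o + 1)*(o^3 + 3*o^2 - 6*o - 8) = (o + 1)*(o + 4)*(o^2 - o - 2) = (o - 2)*(o + 1)*(o + 4)*(o + 1)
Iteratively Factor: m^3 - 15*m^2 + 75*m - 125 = (m - 5)*(m^2 - 10*m + 25) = (m - 5)^2*(m - 5)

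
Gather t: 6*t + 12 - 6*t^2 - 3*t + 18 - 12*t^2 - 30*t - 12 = -18*t^2 - 27*t + 18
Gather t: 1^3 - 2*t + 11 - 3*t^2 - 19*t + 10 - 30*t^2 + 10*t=-33*t^2 - 11*t + 22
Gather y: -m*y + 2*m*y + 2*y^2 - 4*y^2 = m*y - 2*y^2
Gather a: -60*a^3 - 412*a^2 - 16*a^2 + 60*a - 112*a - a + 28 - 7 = -60*a^3 - 428*a^2 - 53*a + 21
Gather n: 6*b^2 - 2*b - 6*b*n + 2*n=6*b^2 - 2*b + n*(2 - 6*b)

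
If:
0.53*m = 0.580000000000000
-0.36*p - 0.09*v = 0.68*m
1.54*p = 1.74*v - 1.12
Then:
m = 1.09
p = -1.82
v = -0.97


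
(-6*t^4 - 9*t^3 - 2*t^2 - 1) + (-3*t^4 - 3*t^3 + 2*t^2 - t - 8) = -9*t^4 - 12*t^3 - t - 9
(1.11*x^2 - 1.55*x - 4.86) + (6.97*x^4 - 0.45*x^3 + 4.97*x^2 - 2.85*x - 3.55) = 6.97*x^4 - 0.45*x^3 + 6.08*x^2 - 4.4*x - 8.41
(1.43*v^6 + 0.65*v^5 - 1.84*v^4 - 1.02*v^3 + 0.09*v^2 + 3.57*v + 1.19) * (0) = 0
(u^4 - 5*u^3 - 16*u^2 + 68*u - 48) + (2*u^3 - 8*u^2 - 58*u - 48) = u^4 - 3*u^3 - 24*u^2 + 10*u - 96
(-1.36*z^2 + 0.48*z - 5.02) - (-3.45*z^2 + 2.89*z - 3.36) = 2.09*z^2 - 2.41*z - 1.66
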